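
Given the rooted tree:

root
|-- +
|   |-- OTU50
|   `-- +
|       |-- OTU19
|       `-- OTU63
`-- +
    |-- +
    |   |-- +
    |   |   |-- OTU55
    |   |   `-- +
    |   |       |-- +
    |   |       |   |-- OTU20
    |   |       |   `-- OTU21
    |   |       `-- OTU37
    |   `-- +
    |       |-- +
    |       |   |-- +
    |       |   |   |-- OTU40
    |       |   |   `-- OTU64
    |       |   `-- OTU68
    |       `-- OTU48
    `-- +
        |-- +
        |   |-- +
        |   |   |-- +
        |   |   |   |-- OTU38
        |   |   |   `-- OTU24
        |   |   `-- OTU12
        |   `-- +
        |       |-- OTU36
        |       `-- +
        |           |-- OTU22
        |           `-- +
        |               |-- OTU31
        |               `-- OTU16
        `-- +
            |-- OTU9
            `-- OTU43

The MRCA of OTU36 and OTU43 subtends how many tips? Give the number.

The MRCA of OTU36 and OTU43 is the node subtending ((((OTU38,OTU24),OTU12),(OTU36,(OTU22,(OTU31,OTU16)))),(OTU9,OTU43)).
That clade contains 9 terminal taxa: OTU12, OTU16, OTU22, OTU24, OTU31, OTU36, OTU38, OTU43, OTU9.

9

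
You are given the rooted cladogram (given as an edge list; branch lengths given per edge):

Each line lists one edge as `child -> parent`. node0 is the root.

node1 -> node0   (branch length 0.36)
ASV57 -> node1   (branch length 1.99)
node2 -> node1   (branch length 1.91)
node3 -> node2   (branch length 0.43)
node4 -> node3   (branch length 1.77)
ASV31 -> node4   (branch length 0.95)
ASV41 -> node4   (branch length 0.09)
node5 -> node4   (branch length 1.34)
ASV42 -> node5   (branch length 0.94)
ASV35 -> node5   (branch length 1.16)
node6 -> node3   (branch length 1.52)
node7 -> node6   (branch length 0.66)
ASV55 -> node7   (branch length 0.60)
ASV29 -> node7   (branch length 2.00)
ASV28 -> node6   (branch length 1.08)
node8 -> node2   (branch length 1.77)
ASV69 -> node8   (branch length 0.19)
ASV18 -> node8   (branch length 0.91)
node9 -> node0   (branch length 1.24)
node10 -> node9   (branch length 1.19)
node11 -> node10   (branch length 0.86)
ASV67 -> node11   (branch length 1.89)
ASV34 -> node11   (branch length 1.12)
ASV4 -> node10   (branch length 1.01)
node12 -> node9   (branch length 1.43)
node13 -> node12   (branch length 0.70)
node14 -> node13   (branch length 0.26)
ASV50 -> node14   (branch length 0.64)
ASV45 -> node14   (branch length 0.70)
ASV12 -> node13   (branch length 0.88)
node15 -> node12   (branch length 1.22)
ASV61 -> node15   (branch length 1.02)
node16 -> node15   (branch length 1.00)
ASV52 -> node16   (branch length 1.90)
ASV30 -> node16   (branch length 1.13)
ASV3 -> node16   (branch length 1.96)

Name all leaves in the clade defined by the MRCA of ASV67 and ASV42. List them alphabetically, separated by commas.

ASV12, ASV18, ASV28, ASV29, ASV3, ASV30, ASV31, ASV34, ASV35, ASV4, ASV41, ASV42, ASV45, ASV50, ASV52, ASV55, ASV57, ASV61, ASV67, ASV69

Tracing ASV67: it sits inside (ASV67,ASV34).
Tracing ASV42: it sits inside (ASV42,ASV35).
The smallest clade enclosing both is the whole tree (their MRCA is the root), so the answer is all 20 tips in alphabetical order.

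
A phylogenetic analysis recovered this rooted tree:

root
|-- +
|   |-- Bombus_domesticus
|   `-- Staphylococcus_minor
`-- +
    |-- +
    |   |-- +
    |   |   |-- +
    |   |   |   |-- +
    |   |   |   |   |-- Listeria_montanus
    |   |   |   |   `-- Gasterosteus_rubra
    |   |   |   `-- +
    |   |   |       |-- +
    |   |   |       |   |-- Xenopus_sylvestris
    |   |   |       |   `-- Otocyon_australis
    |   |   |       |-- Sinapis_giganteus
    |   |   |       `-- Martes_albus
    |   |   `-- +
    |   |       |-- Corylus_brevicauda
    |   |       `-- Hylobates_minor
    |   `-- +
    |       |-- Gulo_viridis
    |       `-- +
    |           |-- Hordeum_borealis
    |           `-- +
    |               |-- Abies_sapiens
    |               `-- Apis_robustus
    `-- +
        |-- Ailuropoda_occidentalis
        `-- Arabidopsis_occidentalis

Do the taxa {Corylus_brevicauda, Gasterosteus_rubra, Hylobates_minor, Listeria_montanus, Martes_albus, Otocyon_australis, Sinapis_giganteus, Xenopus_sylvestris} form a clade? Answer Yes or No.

Yes

The most recent common ancestor of these taxa subtends (((Listeria_montanus,Gasterosteus_rubra),((Xenopus_sylvestris,Otocyon_australis),Sinapis_giganteus,Martes_albus)),(Corylus_brevicauda,Hylobates_minor)).
That clade has exactly 8 tips — every listed taxon and nothing else — so the group is monophyletic.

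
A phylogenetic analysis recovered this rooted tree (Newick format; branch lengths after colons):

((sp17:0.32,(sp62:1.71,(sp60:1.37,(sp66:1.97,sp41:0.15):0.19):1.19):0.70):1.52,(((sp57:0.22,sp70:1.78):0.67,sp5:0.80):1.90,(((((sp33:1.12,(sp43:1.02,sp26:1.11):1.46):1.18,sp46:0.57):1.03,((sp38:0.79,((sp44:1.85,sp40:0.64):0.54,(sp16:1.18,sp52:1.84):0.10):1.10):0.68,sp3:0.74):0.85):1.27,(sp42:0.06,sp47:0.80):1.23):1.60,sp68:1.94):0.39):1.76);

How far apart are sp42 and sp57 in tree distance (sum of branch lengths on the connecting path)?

The path runs sp42 → … → MRCA → … → sp57; the MRCA is the node subtending (((sp57,sp70),sp5),(((((sp33,(sp43,sp26)),sp46),((sp38,((sp44,sp40),(sp16,sp52))),sp3)),(sp42,sp47)),sp68)).
Branch lengths along that path: 0.06 + 1.23 + 1.60 + 0.39 + 1.90 + 0.67 + 0.22 = 6.07.

6.07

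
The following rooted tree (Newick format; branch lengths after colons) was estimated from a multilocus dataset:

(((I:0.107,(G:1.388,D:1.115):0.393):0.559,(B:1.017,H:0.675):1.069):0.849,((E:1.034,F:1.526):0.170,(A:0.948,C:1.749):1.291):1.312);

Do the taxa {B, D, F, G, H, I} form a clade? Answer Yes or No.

The MRCA of the listed taxa is the root, so the smallest clade containing them is the whole tree.
That clade also contains A, C, E, which are not in the proposed group, so the group is not monophyletic.

No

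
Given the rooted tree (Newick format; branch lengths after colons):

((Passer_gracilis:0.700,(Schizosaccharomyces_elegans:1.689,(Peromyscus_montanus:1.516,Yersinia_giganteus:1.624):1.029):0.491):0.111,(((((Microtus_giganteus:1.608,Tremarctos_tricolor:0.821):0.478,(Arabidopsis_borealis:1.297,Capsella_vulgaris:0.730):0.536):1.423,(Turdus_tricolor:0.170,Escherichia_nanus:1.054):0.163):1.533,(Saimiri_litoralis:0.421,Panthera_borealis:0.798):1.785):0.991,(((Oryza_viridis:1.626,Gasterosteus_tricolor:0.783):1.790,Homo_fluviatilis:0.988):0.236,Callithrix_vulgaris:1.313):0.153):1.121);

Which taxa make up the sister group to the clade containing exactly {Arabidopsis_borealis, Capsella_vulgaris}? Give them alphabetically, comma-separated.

Microtus_giganteus, Tremarctos_tricolor

The clade containing exactly {Arabidopsis_borealis, Capsella_vulgaris} attaches to the tree at the node subtending ((Microtus_giganteus,Tremarctos_tricolor),(Arabidopsis_borealis,Capsella_vulgaris)).
The other lineage descending from that same node — the sister group — is (Microtus_giganteus,Tremarctos_tricolor); its 2 tips in alphabetical order are the answer.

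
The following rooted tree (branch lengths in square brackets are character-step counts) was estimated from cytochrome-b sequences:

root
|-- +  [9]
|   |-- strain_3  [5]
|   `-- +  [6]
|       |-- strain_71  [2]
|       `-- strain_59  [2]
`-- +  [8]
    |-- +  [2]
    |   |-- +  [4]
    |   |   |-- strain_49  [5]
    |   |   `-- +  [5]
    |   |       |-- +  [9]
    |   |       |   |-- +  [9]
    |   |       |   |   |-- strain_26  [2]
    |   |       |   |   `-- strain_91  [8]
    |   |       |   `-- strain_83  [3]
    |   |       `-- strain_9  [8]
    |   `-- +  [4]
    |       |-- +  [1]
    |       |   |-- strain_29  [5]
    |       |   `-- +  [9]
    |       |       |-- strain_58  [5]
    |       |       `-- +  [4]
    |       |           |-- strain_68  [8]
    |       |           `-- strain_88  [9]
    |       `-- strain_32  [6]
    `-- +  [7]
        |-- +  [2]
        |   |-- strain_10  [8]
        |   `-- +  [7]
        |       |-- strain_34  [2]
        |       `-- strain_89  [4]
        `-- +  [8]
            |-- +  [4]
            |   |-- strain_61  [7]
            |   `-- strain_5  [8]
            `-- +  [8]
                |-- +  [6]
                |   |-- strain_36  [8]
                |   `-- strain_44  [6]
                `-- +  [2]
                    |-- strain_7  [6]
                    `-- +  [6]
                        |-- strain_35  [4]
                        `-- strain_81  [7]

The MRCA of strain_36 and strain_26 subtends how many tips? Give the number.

20

The MRCA of strain_36 and strain_26 is the node subtending (((strain_49,(((strain_26,strain_91),strain_83),strain_9)),((strain_29,(strain_58,(strain_68,strain_88))),strain_32)),((strain_10,(strain_34,strain_89)),((strain_61,strain_5),((strain_36,strain_44),(strain_7,(strain_35,strain_81)))))).
That clade contains 20 terminal taxa: strain_10, strain_26, strain_29, strain_32, strain_34, strain_35, strain_36, strain_44, strain_49, strain_5, strain_58, strain_61, strain_68, strain_7, strain_81, strain_83, strain_88, strain_89, strain_9, strain_91.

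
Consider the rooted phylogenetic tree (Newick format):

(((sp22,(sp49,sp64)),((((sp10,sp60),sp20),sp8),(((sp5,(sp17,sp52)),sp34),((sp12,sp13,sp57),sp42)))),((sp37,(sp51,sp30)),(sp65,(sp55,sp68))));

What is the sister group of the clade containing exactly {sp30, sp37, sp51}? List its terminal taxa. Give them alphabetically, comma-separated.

sp55, sp65, sp68

The clade containing exactly {sp30, sp37, sp51} attaches to the tree at the node subtending ((sp37,(sp51,sp30)),(sp65,(sp55,sp68))).
The other lineage descending from that same node — the sister group — is (sp65,(sp55,sp68)); its 3 tips in alphabetical order are the answer.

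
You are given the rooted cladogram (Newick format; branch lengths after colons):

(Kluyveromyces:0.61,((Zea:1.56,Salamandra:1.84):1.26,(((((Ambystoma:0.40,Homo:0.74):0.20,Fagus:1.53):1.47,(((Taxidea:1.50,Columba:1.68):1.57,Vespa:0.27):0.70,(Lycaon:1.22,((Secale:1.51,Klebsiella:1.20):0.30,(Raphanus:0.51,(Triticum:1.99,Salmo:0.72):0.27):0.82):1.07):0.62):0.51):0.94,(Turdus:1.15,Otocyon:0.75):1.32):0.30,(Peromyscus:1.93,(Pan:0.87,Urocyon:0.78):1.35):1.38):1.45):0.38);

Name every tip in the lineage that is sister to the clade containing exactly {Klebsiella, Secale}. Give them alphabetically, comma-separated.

The clade containing exactly {Klebsiella, Secale} attaches to the tree at the node subtending ((Secale,Klebsiella),(Raphanus,(Triticum,Salmo))).
The other lineage descending from that same node — the sister group — is (Raphanus,(Triticum,Salmo)); its 3 tips in alphabetical order are the answer.

Raphanus, Salmo, Triticum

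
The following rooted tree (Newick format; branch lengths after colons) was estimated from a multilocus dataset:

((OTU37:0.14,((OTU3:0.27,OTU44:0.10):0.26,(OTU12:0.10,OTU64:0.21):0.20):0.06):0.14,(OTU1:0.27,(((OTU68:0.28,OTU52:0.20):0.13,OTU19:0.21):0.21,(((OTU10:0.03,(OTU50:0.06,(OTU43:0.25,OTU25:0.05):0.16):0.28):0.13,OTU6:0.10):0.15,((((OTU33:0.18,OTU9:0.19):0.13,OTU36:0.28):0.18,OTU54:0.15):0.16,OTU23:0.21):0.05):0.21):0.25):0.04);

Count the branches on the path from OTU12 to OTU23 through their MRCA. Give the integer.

9

The MRCA of OTU12 and OTU23 is the root of the tree.
From OTU12 up to that node: 4 branches. From OTU23 up to the same node: 5 branches. Total: 4 + 5 = 9.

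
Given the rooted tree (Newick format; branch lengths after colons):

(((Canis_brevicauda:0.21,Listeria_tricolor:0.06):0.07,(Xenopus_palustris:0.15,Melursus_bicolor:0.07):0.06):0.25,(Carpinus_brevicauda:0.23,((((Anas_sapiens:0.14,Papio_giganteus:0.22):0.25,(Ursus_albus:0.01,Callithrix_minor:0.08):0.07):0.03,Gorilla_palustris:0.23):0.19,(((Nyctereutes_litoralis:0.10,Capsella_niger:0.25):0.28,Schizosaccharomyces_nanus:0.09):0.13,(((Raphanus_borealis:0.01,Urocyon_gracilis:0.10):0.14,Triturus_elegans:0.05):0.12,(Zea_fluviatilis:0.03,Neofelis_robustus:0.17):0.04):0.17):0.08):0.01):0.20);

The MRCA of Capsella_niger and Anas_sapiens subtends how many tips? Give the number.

The MRCA of Capsella_niger and Anas_sapiens is the node subtending ((((Anas_sapiens,Papio_giganteus),(Ursus_albus,Callithrix_minor)),Gorilla_palustris),(((Nyctereutes_litoralis,Capsella_niger),Schizosaccharomyces_nanus),(((Raphanus_borealis,Urocyon_gracilis),Triturus_elegans),(Zea_fluviatilis,Neofelis_robustus)))).
That clade contains 13 terminal taxa: Anas_sapiens, Callithrix_minor, Capsella_niger, Gorilla_palustris, Neofelis_robustus, Nyctereutes_litoralis, Papio_giganteus, Raphanus_borealis, Schizosaccharomyces_nanus, Triturus_elegans, Urocyon_gracilis, Ursus_albus, Zea_fluviatilis.

13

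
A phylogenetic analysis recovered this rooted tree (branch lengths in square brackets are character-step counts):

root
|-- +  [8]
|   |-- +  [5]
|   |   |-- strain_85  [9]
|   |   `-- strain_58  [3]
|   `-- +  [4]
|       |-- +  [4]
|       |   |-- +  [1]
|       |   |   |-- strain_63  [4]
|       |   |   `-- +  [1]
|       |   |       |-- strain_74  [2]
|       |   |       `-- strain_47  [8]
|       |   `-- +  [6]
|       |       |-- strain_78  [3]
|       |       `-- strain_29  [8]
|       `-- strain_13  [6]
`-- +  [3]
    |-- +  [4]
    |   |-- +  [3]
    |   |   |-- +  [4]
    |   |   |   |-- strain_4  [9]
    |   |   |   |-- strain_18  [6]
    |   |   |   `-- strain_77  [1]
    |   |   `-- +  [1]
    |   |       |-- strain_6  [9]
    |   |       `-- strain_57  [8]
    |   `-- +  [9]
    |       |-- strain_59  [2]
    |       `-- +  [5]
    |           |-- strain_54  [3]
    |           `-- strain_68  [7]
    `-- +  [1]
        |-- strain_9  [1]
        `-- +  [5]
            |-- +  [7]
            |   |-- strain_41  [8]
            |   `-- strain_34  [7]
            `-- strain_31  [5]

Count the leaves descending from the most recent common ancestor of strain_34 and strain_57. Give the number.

12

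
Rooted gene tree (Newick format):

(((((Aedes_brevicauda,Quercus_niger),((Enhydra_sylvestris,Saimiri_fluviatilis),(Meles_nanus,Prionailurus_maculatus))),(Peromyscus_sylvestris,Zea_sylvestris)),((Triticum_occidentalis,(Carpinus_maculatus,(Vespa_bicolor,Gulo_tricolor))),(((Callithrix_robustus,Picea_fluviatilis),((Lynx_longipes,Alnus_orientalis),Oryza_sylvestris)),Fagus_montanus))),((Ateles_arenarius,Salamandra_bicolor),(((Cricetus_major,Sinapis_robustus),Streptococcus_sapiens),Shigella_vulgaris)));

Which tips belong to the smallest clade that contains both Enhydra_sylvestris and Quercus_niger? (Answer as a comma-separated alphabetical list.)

Aedes_brevicauda, Enhydra_sylvestris, Meles_nanus, Prionailurus_maculatus, Quercus_niger, Saimiri_fluviatilis

Tracing Enhydra_sylvestris: it sits inside (Enhydra_sylvestris,Saimiri_fluviatilis).
Tracing Quercus_niger: it sits inside (Aedes_brevicauda,Quercus_niger).
The smallest clade enclosing both is ((Aedes_brevicauda,Quercus_niger),((Enhydra_sylvestris,Saimiri_fluviatilis),(Meles_nanus,Prionailurus_maculatus))); the answer is its 6 terminal taxa in alphabetical order.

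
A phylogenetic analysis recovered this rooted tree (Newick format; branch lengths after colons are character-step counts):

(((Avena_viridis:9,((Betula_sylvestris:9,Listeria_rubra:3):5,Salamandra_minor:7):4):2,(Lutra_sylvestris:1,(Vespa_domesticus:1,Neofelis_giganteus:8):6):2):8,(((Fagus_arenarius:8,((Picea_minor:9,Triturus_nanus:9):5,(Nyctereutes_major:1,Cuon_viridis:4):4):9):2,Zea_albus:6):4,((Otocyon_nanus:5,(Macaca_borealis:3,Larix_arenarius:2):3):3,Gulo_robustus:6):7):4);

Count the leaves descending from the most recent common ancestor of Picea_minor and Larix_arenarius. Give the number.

10

The MRCA of Picea_minor and Larix_arenarius is the node subtending (((Fagus_arenarius,((Picea_minor,Triturus_nanus),(Nyctereutes_major,Cuon_viridis))),Zea_albus),((Otocyon_nanus,(Macaca_borealis,Larix_arenarius)),Gulo_robustus)).
That clade contains 10 terminal taxa: Cuon_viridis, Fagus_arenarius, Gulo_robustus, Larix_arenarius, Macaca_borealis, Nyctereutes_major, Otocyon_nanus, Picea_minor, Triturus_nanus, Zea_albus.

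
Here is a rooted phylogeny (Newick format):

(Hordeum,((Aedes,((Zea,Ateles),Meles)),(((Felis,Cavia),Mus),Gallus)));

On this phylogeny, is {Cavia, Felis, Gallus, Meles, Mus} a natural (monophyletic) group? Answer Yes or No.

No

The MRCA of the listed taxa subtends ((Aedes,((Zea,Ateles),Meles)),(((Felis,Cavia),Mus),Gallus)).
That clade also contains Aedes, Ateles, Zea, which are not in the proposed group, so the group is not monophyletic.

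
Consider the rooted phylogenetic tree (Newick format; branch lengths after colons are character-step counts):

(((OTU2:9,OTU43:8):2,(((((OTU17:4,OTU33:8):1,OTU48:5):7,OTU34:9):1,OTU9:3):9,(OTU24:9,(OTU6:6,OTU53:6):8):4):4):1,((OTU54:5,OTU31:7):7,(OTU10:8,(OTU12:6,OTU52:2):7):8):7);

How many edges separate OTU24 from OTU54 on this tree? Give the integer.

The MRCA of OTU24 and OTU54 is the root of the tree.
From OTU24 up to that node: 4 branches. From OTU54 up to the same node: 3 branches. Total: 4 + 3 = 7.

7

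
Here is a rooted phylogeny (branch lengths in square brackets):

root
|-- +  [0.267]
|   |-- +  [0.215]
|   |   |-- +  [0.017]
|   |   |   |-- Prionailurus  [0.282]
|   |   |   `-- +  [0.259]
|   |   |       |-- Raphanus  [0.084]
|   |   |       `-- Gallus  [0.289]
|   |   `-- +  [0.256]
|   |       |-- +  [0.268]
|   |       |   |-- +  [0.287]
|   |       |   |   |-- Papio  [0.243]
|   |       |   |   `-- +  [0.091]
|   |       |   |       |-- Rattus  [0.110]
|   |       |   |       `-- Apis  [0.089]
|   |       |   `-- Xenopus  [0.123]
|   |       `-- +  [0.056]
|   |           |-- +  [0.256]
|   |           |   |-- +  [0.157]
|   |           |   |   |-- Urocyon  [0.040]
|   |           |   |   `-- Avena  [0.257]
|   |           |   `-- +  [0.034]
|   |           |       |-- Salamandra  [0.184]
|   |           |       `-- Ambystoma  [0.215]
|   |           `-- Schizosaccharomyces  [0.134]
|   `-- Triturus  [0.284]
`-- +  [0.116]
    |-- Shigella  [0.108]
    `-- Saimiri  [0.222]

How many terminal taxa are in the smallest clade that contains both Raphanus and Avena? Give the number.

The MRCA of Raphanus and Avena is the node subtending ((Prionailurus,(Raphanus,Gallus)),(((Papio,(Rattus,Apis)),Xenopus),(((Urocyon,Avena),(Salamandra,Ambystoma)),Schizosaccharomyces))).
That clade contains 12 terminal taxa: Ambystoma, Apis, Avena, Gallus, Papio, Prionailurus, Raphanus, Rattus, Salamandra, Schizosaccharomyces, Urocyon, Xenopus.

12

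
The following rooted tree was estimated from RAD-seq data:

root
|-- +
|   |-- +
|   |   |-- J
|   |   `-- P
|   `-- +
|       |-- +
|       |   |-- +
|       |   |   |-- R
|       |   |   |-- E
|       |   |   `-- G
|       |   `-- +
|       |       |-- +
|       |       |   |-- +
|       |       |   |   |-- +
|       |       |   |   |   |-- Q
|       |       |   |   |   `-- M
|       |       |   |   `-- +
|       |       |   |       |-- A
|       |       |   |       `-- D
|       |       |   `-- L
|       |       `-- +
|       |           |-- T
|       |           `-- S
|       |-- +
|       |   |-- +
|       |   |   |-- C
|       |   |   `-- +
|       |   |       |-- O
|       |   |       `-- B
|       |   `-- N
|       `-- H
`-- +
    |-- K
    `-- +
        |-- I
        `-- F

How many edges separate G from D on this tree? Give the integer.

7

The MRCA of G and D is the node subtending ((R,E,G),((((Q,M),(A,D)),L),(T,S))).
From G up to that node: 2 branches. From D up to the same node: 5 branches. Total: 2 + 5 = 7.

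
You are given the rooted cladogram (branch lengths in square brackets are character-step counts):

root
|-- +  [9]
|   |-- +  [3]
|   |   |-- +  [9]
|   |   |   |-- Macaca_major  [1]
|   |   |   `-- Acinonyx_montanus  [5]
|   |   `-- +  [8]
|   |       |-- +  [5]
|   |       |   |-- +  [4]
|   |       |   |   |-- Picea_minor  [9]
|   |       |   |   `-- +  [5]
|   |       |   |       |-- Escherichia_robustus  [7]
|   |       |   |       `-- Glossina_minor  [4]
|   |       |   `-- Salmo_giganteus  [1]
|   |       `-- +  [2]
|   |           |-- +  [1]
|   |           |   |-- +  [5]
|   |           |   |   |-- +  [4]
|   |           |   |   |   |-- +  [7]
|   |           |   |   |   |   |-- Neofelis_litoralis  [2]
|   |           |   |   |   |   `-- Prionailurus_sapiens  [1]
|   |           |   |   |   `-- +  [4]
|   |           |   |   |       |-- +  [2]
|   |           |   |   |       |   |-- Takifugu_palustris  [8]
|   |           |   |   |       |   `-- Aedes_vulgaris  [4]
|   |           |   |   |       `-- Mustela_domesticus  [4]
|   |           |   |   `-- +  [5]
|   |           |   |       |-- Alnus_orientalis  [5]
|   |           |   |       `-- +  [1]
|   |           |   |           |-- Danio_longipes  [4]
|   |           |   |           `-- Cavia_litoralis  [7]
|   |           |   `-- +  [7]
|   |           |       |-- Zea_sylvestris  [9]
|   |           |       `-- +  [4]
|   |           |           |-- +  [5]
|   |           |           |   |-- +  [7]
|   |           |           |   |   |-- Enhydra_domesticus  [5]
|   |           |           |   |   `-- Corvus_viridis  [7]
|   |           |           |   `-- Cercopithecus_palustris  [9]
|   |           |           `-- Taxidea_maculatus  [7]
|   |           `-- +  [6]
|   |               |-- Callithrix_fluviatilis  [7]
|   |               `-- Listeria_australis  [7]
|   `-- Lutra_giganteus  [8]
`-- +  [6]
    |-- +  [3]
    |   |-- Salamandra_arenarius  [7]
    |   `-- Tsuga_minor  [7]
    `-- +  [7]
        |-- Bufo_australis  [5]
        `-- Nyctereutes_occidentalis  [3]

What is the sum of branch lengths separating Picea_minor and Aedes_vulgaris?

40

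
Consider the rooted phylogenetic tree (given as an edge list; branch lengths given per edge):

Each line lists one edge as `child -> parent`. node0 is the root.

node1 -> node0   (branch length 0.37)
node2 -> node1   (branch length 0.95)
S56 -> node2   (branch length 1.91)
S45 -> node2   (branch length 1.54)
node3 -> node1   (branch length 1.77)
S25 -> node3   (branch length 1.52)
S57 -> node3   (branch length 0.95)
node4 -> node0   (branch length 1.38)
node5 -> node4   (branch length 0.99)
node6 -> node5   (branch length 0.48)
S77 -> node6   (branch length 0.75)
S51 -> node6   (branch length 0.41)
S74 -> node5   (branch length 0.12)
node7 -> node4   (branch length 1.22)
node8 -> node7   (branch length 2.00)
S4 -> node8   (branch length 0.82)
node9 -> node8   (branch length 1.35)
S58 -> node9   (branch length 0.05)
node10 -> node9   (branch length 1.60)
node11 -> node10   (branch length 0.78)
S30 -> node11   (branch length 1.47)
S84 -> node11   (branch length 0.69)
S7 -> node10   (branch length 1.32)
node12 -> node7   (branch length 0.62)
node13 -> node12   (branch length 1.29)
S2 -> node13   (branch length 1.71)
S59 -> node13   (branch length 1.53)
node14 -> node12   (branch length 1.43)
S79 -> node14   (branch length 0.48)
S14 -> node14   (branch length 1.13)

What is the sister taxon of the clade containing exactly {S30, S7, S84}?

S58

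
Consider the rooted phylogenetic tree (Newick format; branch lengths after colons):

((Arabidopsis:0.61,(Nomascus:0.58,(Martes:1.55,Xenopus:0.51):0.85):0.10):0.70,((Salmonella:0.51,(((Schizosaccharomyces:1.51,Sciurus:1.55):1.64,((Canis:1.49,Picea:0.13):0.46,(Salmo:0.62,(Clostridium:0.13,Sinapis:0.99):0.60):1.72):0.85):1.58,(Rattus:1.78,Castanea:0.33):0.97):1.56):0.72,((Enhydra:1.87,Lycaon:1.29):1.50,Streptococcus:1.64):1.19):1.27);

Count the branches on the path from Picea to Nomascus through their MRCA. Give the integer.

10

The MRCA of Picea and Nomascus is the root of the tree.
From Picea up to that node: 7 branches. From Nomascus up to the same node: 3 branches. Total: 7 + 3 = 10.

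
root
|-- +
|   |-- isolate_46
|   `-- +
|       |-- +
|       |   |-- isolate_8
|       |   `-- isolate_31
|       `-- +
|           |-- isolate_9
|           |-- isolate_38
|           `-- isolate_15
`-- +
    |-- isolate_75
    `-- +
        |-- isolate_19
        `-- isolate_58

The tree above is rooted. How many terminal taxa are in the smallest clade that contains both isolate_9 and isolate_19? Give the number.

The MRCA of isolate_9 and isolate_19 is the root, so the clade is the entire tree.
That clade contains 9 terminal taxa: isolate_15, isolate_19, isolate_31, isolate_38, isolate_46, isolate_58, isolate_75, isolate_8, isolate_9.

9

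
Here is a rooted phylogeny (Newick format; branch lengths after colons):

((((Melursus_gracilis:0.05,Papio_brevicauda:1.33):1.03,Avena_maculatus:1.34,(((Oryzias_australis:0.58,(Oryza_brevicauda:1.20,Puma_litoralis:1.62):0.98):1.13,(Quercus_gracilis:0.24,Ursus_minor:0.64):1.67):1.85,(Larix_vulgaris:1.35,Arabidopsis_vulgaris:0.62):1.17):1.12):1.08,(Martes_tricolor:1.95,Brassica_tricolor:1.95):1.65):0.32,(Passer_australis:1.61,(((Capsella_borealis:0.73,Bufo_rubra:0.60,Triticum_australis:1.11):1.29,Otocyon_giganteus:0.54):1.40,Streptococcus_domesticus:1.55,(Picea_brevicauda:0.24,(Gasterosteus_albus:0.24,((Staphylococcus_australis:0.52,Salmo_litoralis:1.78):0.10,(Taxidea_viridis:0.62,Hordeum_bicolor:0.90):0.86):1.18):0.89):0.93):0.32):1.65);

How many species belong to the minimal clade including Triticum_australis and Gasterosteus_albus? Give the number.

The MRCA of Triticum_australis and Gasterosteus_albus is the node subtending (((Capsella_borealis,Bufo_rubra,Triticum_australis),Otocyon_giganteus),Streptococcus_domesticus,(Picea_brevicauda,(Gasterosteus_albus,((Staphylococcus_australis,Salmo_litoralis),(Taxidea_viridis,Hordeum_bicolor))))).
That clade contains 11 terminal taxa: Bufo_rubra, Capsella_borealis, Gasterosteus_albus, Hordeum_bicolor, Otocyon_giganteus, Picea_brevicauda, Salmo_litoralis, Staphylococcus_australis, Streptococcus_domesticus, Taxidea_viridis, Triticum_australis.

11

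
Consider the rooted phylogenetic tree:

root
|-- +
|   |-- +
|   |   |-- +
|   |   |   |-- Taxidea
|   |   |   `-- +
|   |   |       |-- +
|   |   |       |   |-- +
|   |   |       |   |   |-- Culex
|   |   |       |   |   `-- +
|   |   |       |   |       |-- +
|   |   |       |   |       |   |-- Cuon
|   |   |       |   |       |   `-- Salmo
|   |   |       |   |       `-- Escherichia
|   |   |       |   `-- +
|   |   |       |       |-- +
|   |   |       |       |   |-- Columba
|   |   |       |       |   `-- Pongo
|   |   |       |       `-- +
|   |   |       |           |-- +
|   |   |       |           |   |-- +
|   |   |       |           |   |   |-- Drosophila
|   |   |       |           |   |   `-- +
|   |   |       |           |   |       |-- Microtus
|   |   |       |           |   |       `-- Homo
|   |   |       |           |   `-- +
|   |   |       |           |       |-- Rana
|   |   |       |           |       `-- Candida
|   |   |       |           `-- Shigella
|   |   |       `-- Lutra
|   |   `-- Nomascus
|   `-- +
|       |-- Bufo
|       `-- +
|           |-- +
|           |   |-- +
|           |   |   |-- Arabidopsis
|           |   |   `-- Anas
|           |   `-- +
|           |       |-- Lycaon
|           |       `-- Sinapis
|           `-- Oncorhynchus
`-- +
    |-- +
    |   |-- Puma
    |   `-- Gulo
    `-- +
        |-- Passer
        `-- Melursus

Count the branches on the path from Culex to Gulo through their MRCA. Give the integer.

10

The MRCA of Culex and Gulo is the root of the tree.
From Culex up to that node: 7 branches. From Gulo up to the same node: 3 branches. Total: 7 + 3 = 10.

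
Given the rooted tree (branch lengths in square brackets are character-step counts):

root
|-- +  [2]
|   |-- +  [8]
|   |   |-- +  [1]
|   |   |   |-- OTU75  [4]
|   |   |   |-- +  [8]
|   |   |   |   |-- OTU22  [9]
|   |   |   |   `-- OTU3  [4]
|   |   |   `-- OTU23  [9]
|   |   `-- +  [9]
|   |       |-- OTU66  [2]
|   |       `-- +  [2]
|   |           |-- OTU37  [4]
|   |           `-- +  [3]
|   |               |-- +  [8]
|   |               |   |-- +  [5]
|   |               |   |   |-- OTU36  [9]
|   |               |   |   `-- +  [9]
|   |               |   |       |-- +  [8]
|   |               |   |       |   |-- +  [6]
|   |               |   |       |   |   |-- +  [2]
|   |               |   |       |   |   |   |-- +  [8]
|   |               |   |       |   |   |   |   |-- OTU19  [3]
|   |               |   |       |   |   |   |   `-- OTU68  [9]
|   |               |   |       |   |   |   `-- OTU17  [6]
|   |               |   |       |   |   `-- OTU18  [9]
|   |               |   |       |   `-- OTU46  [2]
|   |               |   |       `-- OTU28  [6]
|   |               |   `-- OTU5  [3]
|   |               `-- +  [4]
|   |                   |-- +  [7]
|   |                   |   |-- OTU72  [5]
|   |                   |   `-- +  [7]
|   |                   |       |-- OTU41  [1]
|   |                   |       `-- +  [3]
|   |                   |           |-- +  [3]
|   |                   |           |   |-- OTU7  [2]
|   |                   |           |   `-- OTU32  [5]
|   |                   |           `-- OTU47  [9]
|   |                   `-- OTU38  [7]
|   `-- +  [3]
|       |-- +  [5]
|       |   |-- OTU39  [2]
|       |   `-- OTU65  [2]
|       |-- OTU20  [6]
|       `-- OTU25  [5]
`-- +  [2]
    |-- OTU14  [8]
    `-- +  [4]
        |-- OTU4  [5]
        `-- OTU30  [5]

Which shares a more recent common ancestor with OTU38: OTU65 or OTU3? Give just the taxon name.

OTU3

The MRCA of OTU38 and OTU3 subtends ((OTU75,(OTU22,OTU3),OTU23),(OTU66,(OTU37,(((OTU36,(((((OTU19,OTU68),OTU17),OTU18),OTU46),OTU28)),OTU5),((OTU72,(OTU41,((OTU7,OTU32),OTU47))),OTU38))))) (20 taxa).
The MRCA of OTU38 and OTU65 subtends (((OTU75,(OTU22,OTU3),OTU23),(OTU66,(OTU37,(((OTU36,(((((OTU19,OTU68),OTU17),OTU18),OTU46),OTU28)),OTU5),((OTU72,(OTU41,((OTU7,OTU32),OTU47))),OTU38))))),((OTU39,OTU65),OTU20,OTU25)) (24 taxa).
The first is nested inside the second, so OTU38 shares a more recent common ancestor with OTU3.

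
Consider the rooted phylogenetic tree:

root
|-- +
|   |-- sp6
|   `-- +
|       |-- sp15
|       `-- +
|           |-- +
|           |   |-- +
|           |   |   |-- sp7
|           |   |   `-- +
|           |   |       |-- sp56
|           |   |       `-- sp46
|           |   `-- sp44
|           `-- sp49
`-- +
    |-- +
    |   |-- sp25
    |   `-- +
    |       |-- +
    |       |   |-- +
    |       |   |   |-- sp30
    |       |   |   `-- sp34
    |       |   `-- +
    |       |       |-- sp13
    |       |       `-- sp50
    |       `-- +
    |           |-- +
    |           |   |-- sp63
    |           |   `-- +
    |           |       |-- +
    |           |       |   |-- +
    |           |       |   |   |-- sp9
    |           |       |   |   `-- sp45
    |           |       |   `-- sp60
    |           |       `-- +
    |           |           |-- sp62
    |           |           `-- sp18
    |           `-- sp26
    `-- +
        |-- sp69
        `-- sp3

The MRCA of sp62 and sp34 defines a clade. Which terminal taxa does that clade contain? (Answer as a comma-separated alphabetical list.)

sp13, sp18, sp26, sp30, sp34, sp45, sp50, sp60, sp62, sp63, sp9

Tracing sp62: it sits inside (sp62,sp18).
Tracing sp34: it sits inside (sp30,sp34).
The smallest clade enclosing both is (((sp30,sp34),(sp13,sp50)),((sp63,(((sp9,sp45),sp60),(sp62,sp18))),sp26)); the answer is its 11 terminal taxa in alphabetical order.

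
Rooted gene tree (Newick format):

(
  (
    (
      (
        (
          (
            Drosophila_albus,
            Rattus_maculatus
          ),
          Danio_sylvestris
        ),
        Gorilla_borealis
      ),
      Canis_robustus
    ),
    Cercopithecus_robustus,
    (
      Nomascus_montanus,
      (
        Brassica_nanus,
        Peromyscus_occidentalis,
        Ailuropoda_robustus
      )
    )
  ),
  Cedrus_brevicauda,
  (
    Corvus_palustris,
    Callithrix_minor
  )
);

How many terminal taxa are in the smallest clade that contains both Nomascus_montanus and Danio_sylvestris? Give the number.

The MRCA of Nomascus_montanus and Danio_sylvestris is the node subtending (((((Drosophila_albus,Rattus_maculatus),Danio_sylvestris),Gorilla_borealis),Canis_robustus),Cercopithecus_robustus,(Nomascus_montanus,(Brassica_nanus,Peromyscus_occidentalis,Ailuropoda_robustus))).
That clade contains 10 terminal taxa: Ailuropoda_robustus, Brassica_nanus, Canis_robustus, Cercopithecus_robustus, Danio_sylvestris, Drosophila_albus, Gorilla_borealis, Nomascus_montanus, Peromyscus_occidentalis, Rattus_maculatus.

10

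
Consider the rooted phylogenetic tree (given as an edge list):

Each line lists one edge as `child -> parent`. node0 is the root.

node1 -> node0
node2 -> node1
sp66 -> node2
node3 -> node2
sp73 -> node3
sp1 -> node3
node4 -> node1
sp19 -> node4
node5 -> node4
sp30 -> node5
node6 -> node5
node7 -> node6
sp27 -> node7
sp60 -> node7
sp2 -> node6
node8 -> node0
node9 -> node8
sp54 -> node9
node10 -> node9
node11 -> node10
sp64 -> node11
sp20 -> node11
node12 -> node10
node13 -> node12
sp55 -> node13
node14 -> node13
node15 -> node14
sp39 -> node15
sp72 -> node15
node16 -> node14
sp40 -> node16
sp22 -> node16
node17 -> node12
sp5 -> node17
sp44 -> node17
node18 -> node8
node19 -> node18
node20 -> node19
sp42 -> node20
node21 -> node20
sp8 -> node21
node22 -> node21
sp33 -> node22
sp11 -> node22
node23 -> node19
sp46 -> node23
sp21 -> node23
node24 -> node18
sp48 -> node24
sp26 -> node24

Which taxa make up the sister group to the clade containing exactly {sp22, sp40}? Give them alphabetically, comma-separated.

sp39, sp72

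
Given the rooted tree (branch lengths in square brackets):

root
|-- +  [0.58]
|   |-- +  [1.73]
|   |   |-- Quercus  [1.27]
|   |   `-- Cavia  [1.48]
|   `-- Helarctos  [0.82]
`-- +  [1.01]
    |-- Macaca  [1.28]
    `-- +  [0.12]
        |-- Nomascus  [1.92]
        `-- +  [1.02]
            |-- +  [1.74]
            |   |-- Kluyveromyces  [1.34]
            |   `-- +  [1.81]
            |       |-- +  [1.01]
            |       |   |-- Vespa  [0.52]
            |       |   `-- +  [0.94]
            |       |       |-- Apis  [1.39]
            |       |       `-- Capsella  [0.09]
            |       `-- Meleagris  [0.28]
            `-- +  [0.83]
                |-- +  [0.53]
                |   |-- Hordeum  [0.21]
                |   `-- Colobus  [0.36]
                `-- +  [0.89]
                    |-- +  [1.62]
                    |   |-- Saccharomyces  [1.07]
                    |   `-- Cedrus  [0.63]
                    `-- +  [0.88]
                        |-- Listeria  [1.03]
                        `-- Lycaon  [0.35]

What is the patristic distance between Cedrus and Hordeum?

The path runs Cedrus → … → MRCA → … → Hordeum; the MRCA is the node subtending ((Hordeum,Colobus),((Saccharomyces,Cedrus),(Listeria,Lycaon))).
Branch lengths along that path: 0.63 + 1.62 + 0.89 + 0.53 + 0.21 = 3.88.

3.88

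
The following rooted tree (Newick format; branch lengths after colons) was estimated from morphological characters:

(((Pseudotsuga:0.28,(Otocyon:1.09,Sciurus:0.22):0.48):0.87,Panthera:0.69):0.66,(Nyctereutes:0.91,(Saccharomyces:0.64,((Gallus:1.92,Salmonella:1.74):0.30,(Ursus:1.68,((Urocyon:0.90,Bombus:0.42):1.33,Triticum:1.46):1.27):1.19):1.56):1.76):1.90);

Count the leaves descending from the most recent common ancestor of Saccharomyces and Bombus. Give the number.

The MRCA of Saccharomyces and Bombus is the node subtending (Saccharomyces,((Gallus,Salmonella),(Ursus,((Urocyon,Bombus),Triticum)))).
That clade contains 7 terminal taxa: Bombus, Gallus, Saccharomyces, Salmonella, Triticum, Urocyon, Ursus.

7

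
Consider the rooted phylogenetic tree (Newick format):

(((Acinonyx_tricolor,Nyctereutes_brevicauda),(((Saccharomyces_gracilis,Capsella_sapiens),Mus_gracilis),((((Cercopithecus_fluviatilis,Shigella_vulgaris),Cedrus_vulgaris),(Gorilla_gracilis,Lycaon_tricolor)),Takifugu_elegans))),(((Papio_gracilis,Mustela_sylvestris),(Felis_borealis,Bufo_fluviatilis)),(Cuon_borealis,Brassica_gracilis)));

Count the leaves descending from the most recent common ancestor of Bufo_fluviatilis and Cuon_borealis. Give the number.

The MRCA of Bufo_fluviatilis and Cuon_borealis is the node subtending (((Papio_gracilis,Mustela_sylvestris),(Felis_borealis,Bufo_fluviatilis)),(Cuon_borealis,Brassica_gracilis)).
That clade contains 6 terminal taxa: Brassica_gracilis, Bufo_fluviatilis, Cuon_borealis, Felis_borealis, Mustela_sylvestris, Papio_gracilis.

6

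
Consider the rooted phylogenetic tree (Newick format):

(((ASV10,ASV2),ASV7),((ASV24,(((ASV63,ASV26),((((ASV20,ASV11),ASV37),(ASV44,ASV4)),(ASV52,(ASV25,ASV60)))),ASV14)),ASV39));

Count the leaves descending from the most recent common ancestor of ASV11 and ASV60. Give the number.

8

The MRCA of ASV11 and ASV60 is the node subtending ((((ASV20,ASV11),ASV37),(ASV44,ASV4)),(ASV52,(ASV25,ASV60))).
That clade contains 8 terminal taxa: ASV11, ASV20, ASV25, ASV37, ASV4, ASV44, ASV52, ASV60.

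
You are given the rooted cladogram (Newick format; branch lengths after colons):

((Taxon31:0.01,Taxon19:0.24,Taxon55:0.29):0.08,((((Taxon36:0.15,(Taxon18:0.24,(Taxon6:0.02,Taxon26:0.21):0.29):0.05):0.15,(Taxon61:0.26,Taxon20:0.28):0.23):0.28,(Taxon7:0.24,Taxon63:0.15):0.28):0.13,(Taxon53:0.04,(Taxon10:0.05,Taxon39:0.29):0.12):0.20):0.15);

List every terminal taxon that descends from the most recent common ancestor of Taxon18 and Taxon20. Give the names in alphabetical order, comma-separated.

Taxon18, Taxon20, Taxon26, Taxon36, Taxon6, Taxon61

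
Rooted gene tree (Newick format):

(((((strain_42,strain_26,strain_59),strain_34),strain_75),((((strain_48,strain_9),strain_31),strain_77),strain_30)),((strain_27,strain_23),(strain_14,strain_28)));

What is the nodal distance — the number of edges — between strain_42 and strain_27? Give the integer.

The MRCA of strain_42 and strain_27 is the root of the tree.
From strain_42 up to that node: 5 branches. From strain_27 up to the same node: 3 branches. Total: 5 + 3 = 8.

8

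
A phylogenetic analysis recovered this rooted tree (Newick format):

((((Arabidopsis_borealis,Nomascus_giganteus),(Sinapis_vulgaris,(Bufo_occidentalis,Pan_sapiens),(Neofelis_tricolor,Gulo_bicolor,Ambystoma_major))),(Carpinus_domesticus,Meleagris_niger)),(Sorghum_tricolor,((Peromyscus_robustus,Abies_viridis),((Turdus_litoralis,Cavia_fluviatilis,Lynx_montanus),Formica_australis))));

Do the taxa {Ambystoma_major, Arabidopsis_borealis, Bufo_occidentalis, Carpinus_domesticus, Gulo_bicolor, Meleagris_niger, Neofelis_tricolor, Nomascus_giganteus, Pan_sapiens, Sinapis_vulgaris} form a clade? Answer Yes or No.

Yes

The most recent common ancestor of these taxa subtends (((Arabidopsis_borealis,Nomascus_giganteus),(Sinapis_vulgaris,(Bufo_occidentalis,Pan_sapiens),(Neofelis_tricolor,Gulo_bicolor,Ambystoma_major))),(Carpinus_domesticus,Meleagris_niger)).
That clade has exactly 10 tips — every listed taxon and nothing else — so the group is monophyletic.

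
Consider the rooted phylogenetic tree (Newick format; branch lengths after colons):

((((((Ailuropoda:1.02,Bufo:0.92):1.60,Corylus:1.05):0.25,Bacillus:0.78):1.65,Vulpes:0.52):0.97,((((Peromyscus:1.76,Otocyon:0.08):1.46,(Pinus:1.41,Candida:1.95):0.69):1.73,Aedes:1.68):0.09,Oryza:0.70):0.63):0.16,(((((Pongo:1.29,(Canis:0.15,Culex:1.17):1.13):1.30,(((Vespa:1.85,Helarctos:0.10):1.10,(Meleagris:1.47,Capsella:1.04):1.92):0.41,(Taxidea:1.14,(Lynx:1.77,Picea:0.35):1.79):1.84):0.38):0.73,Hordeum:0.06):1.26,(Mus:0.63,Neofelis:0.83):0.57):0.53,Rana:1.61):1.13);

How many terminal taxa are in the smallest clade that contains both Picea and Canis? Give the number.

10

The MRCA of Picea and Canis is the node subtending ((Pongo,(Canis,Culex)),(((Vespa,Helarctos),(Meleagris,Capsella)),(Taxidea,(Lynx,Picea)))).
That clade contains 10 terminal taxa: Canis, Capsella, Culex, Helarctos, Lynx, Meleagris, Picea, Pongo, Taxidea, Vespa.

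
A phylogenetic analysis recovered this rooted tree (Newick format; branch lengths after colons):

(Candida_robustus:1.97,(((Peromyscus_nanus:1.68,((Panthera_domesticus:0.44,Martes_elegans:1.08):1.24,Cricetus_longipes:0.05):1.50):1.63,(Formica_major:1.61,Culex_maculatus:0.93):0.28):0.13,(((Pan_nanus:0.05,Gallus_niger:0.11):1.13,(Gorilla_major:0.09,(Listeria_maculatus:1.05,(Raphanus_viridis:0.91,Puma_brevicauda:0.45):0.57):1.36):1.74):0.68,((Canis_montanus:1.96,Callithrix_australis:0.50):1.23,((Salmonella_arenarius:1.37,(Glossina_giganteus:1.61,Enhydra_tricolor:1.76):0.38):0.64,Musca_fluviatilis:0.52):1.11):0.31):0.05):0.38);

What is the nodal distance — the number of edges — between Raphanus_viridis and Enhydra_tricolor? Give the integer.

10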